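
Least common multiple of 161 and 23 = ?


GCD(161, 23) = 23
LCM = 161*23/23 = 3703/23 = 161

LCM = 161


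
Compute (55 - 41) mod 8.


55 - 41 = 14
14 mod 8 = 6


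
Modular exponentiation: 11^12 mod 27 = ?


11^1 mod 27 = 11
11^2 mod 27 = 13
11^3 mod 27 = 8
11^4 mod 27 = 7
11^5 mod 27 = 23
11^6 mod 27 = 10
11^7 mod 27 = 2
11^8 mod 27 = 22
11^9 mod 27 = 26
11^10 mod 27 = 16
11^11 mod 27 = 14
11^12 mod 27 = 19


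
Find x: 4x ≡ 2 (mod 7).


GCD(4, 7) = 1, unique solution
a^(-1) mod 7 = 2
x = 2 * 2 mod 7 = 4

x ≡ 4 (mod 7)


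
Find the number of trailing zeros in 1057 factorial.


floor(1057/5) = 211
floor(1057/25) = 42
floor(1057/125) = 8
floor(1057/625) = 1
Total = 262

262 trailing zeros


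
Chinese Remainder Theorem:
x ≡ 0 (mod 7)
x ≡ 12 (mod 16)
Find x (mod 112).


M = 7*16 = 112
M1 = M/7 = 16, M2 = M/16 = 7
M1^(-1) mod 7 = 4, M2^(-1) mod 16 = 7
x = 0*16*4 + 12*7*7 = 588
588 mod 112 = 28
Check: 28 mod 7 = 0 ✓, 28 mod 16 = 12 ✓

x ≡ 28 (mod 112)


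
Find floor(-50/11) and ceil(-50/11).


-50/11 = -4.5455
floor = -5
ceil = -4

floor = -5, ceil = -4


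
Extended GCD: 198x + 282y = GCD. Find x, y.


Tabular extended Euclidean (each row: r = 198*s + 282*t):
r=198, s=1, t=0
r=282, s=0, t=1
q=0: r=198, s=1, t=0   [198*(1) + 282*(0) = 198]
q=1: r=84, s=-1, t=1   [198*(-1) + 282*(1) = 84]
q=2: r=30, s=3, t=-2   [198*(3) + 282*(-2) = 30]
q=2: r=24, s=-7, t=5   [198*(-7) + 282*(5) = 24]
q=1: r=6, s=10, t=-7   [198*(10) + 282*(-7) = 6]
q=4: r=0, s=-47, t=33   [198*(-47) + 282*(33) = 0]
GCD = 6; from the row with r=6: x=10, y=-7
Check: 198*(10) + 282*(-7) = 1980 - 1974 = 6

GCD = 6, x = 10, y = -7


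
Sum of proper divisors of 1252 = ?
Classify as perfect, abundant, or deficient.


Proper divisors: 1, 2, 4, 313, 626
Sum = 1 + 2 + 4 + 313 + 626 = 946
946 < 1252 → deficient

s(1252) = 946 (deficient)


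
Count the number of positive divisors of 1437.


1437 = 3^1 × 479^1
d(1437) = (1+1) × (1+1) = 4

4 divisors


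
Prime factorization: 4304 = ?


4304 / 2 = 2152
2152 / 2 = 1076
1076 / 2 = 538
538 / 2 = 269
269 / 269 = 1
4304 = 2^4 × 269


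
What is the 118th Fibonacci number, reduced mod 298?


F(k) mod 298 for k=1..118:
1, 1, 2, 3, 5, 8, 13, 21, 34, 55, 89, 144, 233, 79, 14, 93, 107, 200, 9, 209, 218, 129, 49, 178, 227, 107, 36, 143, 179, 24, 203, 227, 132, 61, 193, 254, 149, 105, 254, 61, 17, 78, 95, 173, 268, 143, 113, 256, 71, 29, 100, 129, 229, 60, 289, 51, 42, 93, 135, 228, 65, 293, 60, 55, 115, 170, 285, 157, 144, 3, 147, 150, 297, 149, 148, 297, 147, 146, 293, 141, 136, 277, 115, 94, 209, 5, 214, 219, 135, 56, 191, 247, 140, 89, 229, 20, 249, 269, 220, 191, 113, 6, 119, 125, 244, 71, 17, 88, 105, 193, 0, 193, 193, 88, 281, 71, 54, 125
F(118) mod 298 = 125


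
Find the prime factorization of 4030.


4030 / 2 = 2015
2015 / 5 = 403
403 / 13 = 31
31 / 31 = 1
4030 = 2 × 5 × 13 × 31


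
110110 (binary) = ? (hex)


110110 (base 2) = 54 (decimal)
54 (decimal) = 36 (base 16)


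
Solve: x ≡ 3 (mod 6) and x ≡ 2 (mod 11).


M = 6*11 = 66
M1 = M/6 = 11, M2 = M/11 = 6
M1^(-1) mod 6 = 5, M2^(-1) mod 11 = 2
x = 3*11*5 + 2*6*2 = 189
189 mod 66 = 57
Check: 57 mod 6 = 3 ✓, 57 mod 11 = 2 ✓

x ≡ 57 (mod 66)


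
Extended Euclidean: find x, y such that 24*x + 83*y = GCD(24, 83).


Tabular extended Euclidean (each row: r = 24*s + 83*t):
r=24, s=1, t=0
r=83, s=0, t=1
q=0: r=24, s=1, t=0   [24*(1) + 83*(0) = 24]
q=3: r=11, s=-3, t=1   [24*(-3) + 83*(1) = 11]
q=2: r=2, s=7, t=-2   [24*(7) + 83*(-2) = 2]
q=5: r=1, s=-38, t=11   [24*(-38) + 83*(11) = 1]
q=2: r=0, s=83, t=-24   [24*(83) + 83*(-24) = 0]
GCD = 1; from the row with r=1: x=-38, y=11
Check: 24*(-38) + 83*(11) = -912 + 913 = 1

GCD = 1, x = -38, y = 11


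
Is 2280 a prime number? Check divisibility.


2280 / 2 = 1140 (exact division)
2280 is NOT prime.

No, 2280 is not prime


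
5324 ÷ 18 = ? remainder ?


5324 = 18 * 295 + 14
Check: 5310 + 14 = 5324

q = 295, r = 14


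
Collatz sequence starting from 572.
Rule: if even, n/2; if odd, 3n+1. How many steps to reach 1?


572 → 286 → 143 → 430 → 215 → 646 → 323 → 970 → 485 → 1456 → 728 → 364 → 182 → 91 → 274 → 137 → 412 → 206 → 103 → 310 → 155 → 466 → 233 → 700 → 350 → 175 → 526 → 263 → 790 → 395 → 1186 → 593 → 1780 → 890 → 445 → 1336 → 668 → 334 → 167 → 502 → 251 → 754 → 377 → 1132 → 566 → 283 → 850 → 425 → 1276 → 638 → 319 → 958 → 479 → 1438 → 719 → 2158 → 1079 → 3238 → 1619 → 4858 → 2429 → 7288 → 3644 → 1822 → 911 → 2734 → 1367 → 4102 → 2051 → 6154 → 3077 → 9232 → 4616 → 2308 → 1154 → 577 → 1732 → 866 → 433 → 1300 → 650 → 325 → 976 → 488 → 244 → 122 → 61 → 184 → 92 → 46 → 23 → 70 → 35 → 106 → 53 → 160 → 80 → 40 → 20 → 10 → 5 → 16 → 8 → 4 → 2 → 1
Total steps = 105

105 steps


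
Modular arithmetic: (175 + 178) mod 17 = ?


175 + 178 = 353
353 mod 17 = 13


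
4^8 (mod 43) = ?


4^1 mod 43 = 4
4^2 mod 43 = 16
4^3 mod 43 = 21
4^4 mod 43 = 41
4^5 mod 43 = 35
4^6 mod 43 = 11
4^7 mod 43 = 1
4^8 mod 43 = 4


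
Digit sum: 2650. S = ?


2 + 6 + 5 + 0 = 13


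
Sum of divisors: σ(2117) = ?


Divisors of 2117: 1, 29, 73, 2117
Sum = 1 + 29 + 73 + 2117 = 2220

σ(2117) = 2220


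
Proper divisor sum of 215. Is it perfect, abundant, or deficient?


Proper divisors: 1, 5, 43
Sum = 1 + 5 + 43 = 49
49 < 215 → deficient

s(215) = 49 (deficient)


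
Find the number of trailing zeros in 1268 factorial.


floor(1268/5) = 253
floor(1268/25) = 50
floor(1268/125) = 10
floor(1268/625) = 2
Total = 315

315 trailing zeros


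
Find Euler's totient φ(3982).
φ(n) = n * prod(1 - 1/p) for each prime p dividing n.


3982 = 2 × 11 × 181
Prime factors: 2, 11, 181
φ(3982) = 3982 × (1-1/2) × (1-1/11) × (1-1/181)
= 3982 × 1/2 × 10/11 × 180/181 = 1800

φ(3982) = 1800


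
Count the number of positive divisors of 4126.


4126 = 2^1 × 2063^1
d(4126) = (1+1) × (1+1) = 4

4 divisors


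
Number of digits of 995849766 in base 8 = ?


995849766 in base 8 = 7326673046
Number of digits = 10

10 digits (base 8)


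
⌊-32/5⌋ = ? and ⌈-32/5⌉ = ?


-32/5 = -6.4000
floor = -7
ceil = -6

floor = -7, ceil = -6


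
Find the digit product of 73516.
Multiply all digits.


7 × 3 × 5 × 1 × 6 = 630


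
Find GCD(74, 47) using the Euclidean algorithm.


74 = 1 * 47 + 27
47 = 1 * 27 + 20
27 = 1 * 20 + 7
20 = 2 * 7 + 6
7 = 1 * 6 + 1
6 = 6 * 1 + 0
GCD = 1


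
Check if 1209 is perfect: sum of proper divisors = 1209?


Proper divisors of 1209: 1, 3, 13, 31, 39, 93, 403
Sum = 1 + 3 + 13 + 31 + 39 + 93 + 403 = 583

No, 1209 is not perfect (583 ≠ 1209)


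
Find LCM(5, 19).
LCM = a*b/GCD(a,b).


GCD(5, 19) = 1
LCM = 5*19/1 = 95/1 = 95

LCM = 95


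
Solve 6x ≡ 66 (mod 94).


GCD(6, 94) = 2 divides 66
Divide: 3x ≡ 33 (mod 47)
x ≡ 11 (mod 47)


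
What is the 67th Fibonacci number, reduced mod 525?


F(k) mod 525 for k=1..67:
1, 1, 2, 3, 5, 8, 13, 21, 34, 55, 89, 144, 233, 377, 85, 462, 22, 484, 506, 465, 446, 386, 307, 168, 475, 118, 68, 186, 254, 440, 169, 84, 253, 337, 65, 402, 467, 344, 286, 105, 391, 496, 362, 333, 170, 503, 148, 126, 274, 400, 149, 24, 173, 197, 370, 42, 412, 454, 341, 270, 86, 356, 442, 273, 190, 463, 128
F(67) mod 525 = 128


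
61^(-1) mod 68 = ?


Use the extended Euclidean algorithm on (68, 61); each row r = 68*s + 61*t:
r=68, s=1, t=0
r=61, s=0, t=1
q=1: r=7, s=1, t=-1   [68*(1) + 61*(-1) = 7]
q=8: r=5, s=-8, t=9   [68*(-8) + 61*(9) = 5]
q=1: r=2, s=9, t=-10   [68*(9) + 61*(-10) = 2]
q=2: r=1, s=-26, t=29   [68*(-26) + 61*(29) = 1]
q=2: r=0, s=61, t=-68   [68*(61) + 61*(-68) = 0]
GCD = 1 with t = 29, so 61*(29) ≡ 1 (mod 68)
Inverse = 29 mod 68 = 29
Check: 61 * 29 = 1769 ≡ 1 (mod 68)

61^(-1) ≡ 29 (mod 68)


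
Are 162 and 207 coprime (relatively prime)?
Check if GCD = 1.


Euclidean algorithm:
207 = 1 * 162 + 45
162 = 3 * 45 + 27
45 = 1 * 27 + 18
27 = 1 * 18 + 9
18 = 2 * 9 + 0
GCD(162, 207) = 9

No, not coprime (GCD = 9)


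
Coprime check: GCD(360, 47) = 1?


Euclidean algorithm:
360 = 7 * 47 + 31
47 = 1 * 31 + 16
31 = 1 * 16 + 15
16 = 1 * 15 + 1
15 = 15 * 1 + 0
GCD(360, 47) = 1

Yes, coprime (GCD = 1)


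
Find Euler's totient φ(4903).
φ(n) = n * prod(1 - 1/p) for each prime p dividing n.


4903 = 4903
Prime factors: 4903
φ(4903) = 4903 × (1-1/4903)
= 4903 × 4902/4903 = 4902

φ(4903) = 4902


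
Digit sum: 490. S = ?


4 + 9 + 0 = 13


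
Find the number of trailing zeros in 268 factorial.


floor(268/5) = 53
floor(268/25) = 10
floor(268/125) = 2
Total = 65

65 trailing zeros


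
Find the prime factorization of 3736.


3736 / 2 = 1868
1868 / 2 = 934
934 / 2 = 467
467 / 467 = 1
3736 = 2^3 × 467


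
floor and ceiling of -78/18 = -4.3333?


-78/18 = -4.3333
floor = -5
ceil = -4

floor = -5, ceil = -4


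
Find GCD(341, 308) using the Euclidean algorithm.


341 = 1 * 308 + 33
308 = 9 * 33 + 11
33 = 3 * 11 + 0
GCD = 11


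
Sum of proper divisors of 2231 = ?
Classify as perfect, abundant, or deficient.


Proper divisors: 1, 23, 97
Sum = 1 + 23 + 97 = 121
121 < 2231 → deficient

s(2231) = 121 (deficient)


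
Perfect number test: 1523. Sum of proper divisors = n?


Proper divisors of 1523: 1
Sum = 1 = 1

No, 1523 is not perfect (1 ≠ 1523)


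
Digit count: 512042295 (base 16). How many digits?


512042295 in base 16 = 1E852537
Number of digits = 8

8 digits (base 16)


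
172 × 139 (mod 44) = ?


172 × 139 = 23908
23908 mod 44 = 16


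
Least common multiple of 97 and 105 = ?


GCD(97, 105) = 1
LCM = 97*105/1 = 10185/1 = 10185

LCM = 10185


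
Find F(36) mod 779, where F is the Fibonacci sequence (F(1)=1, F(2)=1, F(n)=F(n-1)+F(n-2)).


F(k) mod 779 for k=1..36:
1, 1, 2, 3, 5, 8, 13, 21, 34, 55, 89, 144, 233, 377, 610, 208, 39, 247, 286, 533, 40, 573, 613, 407, 241, 648, 110, 758, 89, 68, 157, 225, 382, 607, 210, 38
F(36) mod 779 = 38


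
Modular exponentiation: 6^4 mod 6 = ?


6^1 mod 6 = 0
6^2 mod 6 = 0
6^3 mod 6 = 0
6^4 mod 6 = 0


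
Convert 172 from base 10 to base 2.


172 (base 10) = 172 (decimal)
172 (decimal) = 10101100 (base 2)


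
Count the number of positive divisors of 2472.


2472 = 2^3 × 3^1 × 103^1
d(2472) = (3+1) × (1+1) × (1+1) = 16

16 divisors


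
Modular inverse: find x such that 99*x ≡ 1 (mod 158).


Use the extended Euclidean algorithm on (158, 99); each row r = 158*s + 99*t:
r=158, s=1, t=0
r=99, s=0, t=1
q=1: r=59, s=1, t=-1   [158*(1) + 99*(-1) = 59]
q=1: r=40, s=-1, t=2   [158*(-1) + 99*(2) = 40]
q=1: r=19, s=2, t=-3   [158*(2) + 99*(-3) = 19]
q=2: r=2, s=-5, t=8   [158*(-5) + 99*(8) = 2]
q=9: r=1, s=47, t=-75   [158*(47) + 99*(-75) = 1]
q=2: r=0, s=-99, t=158   [158*(-99) + 99*(158) = 0]
GCD = 1 with t = -75, so 99*(-75) ≡ 1 (mod 158)
Inverse = -75 mod 158 = 83
Check: 99 * 83 = 8217 ≡ 1 (mod 158)

99^(-1) ≡ 83 (mod 158)


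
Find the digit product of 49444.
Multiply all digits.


4 × 9 × 4 × 4 × 4 = 2304


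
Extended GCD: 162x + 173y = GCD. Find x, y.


Tabular extended Euclidean (each row: r = 162*s + 173*t):
r=162, s=1, t=0
r=173, s=0, t=1
q=0: r=162, s=1, t=0   [162*(1) + 173*(0) = 162]
q=1: r=11, s=-1, t=1   [162*(-1) + 173*(1) = 11]
q=14: r=8, s=15, t=-14   [162*(15) + 173*(-14) = 8]
q=1: r=3, s=-16, t=15   [162*(-16) + 173*(15) = 3]
q=2: r=2, s=47, t=-44   [162*(47) + 173*(-44) = 2]
q=1: r=1, s=-63, t=59   [162*(-63) + 173*(59) = 1]
q=2: r=0, s=173, t=-162   [162*(173) + 173*(-162) = 0]
GCD = 1; from the row with r=1: x=-63, y=59
Check: 162*(-63) + 173*(59) = -10206 + 10207 = 1

GCD = 1, x = -63, y = 59


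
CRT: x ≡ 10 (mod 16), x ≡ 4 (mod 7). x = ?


M = 16*7 = 112
M1 = M/16 = 7, M2 = M/7 = 16
M1^(-1) mod 16 = 7, M2^(-1) mod 7 = 4
x = 10*7*7 + 4*16*4 = 746
746 mod 112 = 74
Check: 74 mod 16 = 10 ✓, 74 mod 7 = 4 ✓

x ≡ 74 (mod 112)


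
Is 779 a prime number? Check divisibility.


779 / 19 = 41 (exact division)
779 is NOT prime.

No, 779 is not prime


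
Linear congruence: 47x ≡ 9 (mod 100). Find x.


GCD(47, 100) = 1, unique solution
a^(-1) mod 100 = 83
x = 83 * 9 mod 100 = 47

x ≡ 47 (mod 100)


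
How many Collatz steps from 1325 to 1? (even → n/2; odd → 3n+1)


1325 → 3976 → 1988 → 994 → 497 → 1492 → 746 → 373 → 1120 → 560 → 280 → 140 → 70 → 35 → 106 → 53 → 160 → 80 → 40 → 20 → 10 → 5 → 16 → 8 → 4 → 2 → 1
Total steps = 26

26 steps


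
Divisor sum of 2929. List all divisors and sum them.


Divisors of 2929: 1, 29, 101, 2929
Sum = 1 + 29 + 101 + 2929 = 3060

σ(2929) = 3060


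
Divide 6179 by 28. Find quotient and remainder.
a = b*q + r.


6179 = 28 * 220 + 19
Check: 6160 + 19 = 6179

q = 220, r = 19


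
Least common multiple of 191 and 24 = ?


GCD(191, 24) = 1
LCM = 191*24/1 = 4584/1 = 4584

LCM = 4584


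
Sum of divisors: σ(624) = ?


Divisors of 624: 1, 2, 3, 4, 6, 8, 12, 13, 16, 24, 26, 39, 48, 52, 78, 104, 156, 208, 312, 624
Sum = 1 + 2 + 3 + 4 + 6 + 8 + 12 + 13 + 16 + 24 + 26 + 39 + 48 + 52 + 78 + 104 + 156 + 208 + 312 + 624 = 1736

σ(624) = 1736


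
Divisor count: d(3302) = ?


3302 = 2^1 × 13^1 × 127^1
d(3302) = (1+1) × (1+1) × (1+1) = 8

8 divisors


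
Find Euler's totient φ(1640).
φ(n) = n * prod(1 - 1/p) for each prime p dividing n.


1640 = 2^3 × 5 × 41
Prime factors: 2, 5, 41
φ(1640) = 1640 × (1-1/2) × (1-1/5) × (1-1/41)
= 1640 × 1/2 × 4/5 × 40/41 = 640

φ(1640) = 640


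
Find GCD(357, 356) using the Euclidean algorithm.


357 = 1 * 356 + 1
356 = 356 * 1 + 0
GCD = 1


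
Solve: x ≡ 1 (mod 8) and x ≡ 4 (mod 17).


M = 8*17 = 136
M1 = M/8 = 17, M2 = M/17 = 8
M1^(-1) mod 8 = 1, M2^(-1) mod 17 = 15
x = 1*17*1 + 4*8*15 = 497
497 mod 136 = 89
Check: 89 mod 8 = 1 ✓, 89 mod 17 = 4 ✓

x ≡ 89 (mod 136)


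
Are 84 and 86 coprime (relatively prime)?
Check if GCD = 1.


Euclidean algorithm:
86 = 1 * 84 + 2
84 = 42 * 2 + 0
GCD(84, 86) = 2

No, not coprime (GCD = 2)


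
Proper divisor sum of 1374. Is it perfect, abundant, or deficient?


Proper divisors: 1, 2, 3, 6, 229, 458, 687
Sum = 1 + 2 + 3 + 6 + 229 + 458 + 687 = 1386
1386 > 1374 → abundant

s(1374) = 1386 (abundant)


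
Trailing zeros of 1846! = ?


floor(1846/5) = 369
floor(1846/25) = 73
floor(1846/125) = 14
floor(1846/625) = 2
Total = 458

458 trailing zeros


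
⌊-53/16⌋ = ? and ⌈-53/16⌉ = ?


-53/16 = -3.3125
floor = -4
ceil = -3

floor = -4, ceil = -3


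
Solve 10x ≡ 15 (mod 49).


GCD(10, 49) = 1, unique solution
a^(-1) mod 49 = 5
x = 5 * 15 mod 49 = 26

x ≡ 26 (mod 49)


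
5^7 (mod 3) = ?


5^1 mod 3 = 2
5^2 mod 3 = 1
5^3 mod 3 = 2
5^4 mod 3 = 1
5^5 mod 3 = 2
5^6 mod 3 = 1
5^7 mod 3 = 2


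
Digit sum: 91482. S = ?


9 + 1 + 4 + 8 + 2 = 24


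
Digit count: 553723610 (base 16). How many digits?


553723610 in base 16 = 210126DA
Number of digits = 8

8 digits (base 16)


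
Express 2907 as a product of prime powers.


2907 / 3 = 969
969 / 3 = 323
323 / 17 = 19
19 / 19 = 1
2907 = 3^2 × 17 × 19


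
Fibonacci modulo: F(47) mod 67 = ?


F(k) mod 67 for k=1..47:
1, 1, 2, 3, 5, 8, 13, 21, 34, 55, 22, 10, 32, 42, 7, 49, 56, 38, 27, 65, 25, 23, 48, 4, 52, 56, 41, 30, 4, 34, 38, 5, 43, 48, 24, 5, 29, 34, 63, 30, 26, 56, 15, 4, 19, 23, 42
F(47) mod 67 = 42


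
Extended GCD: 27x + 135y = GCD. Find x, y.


Tabular extended Euclidean (each row: r = 27*s + 135*t):
r=27, s=1, t=0
r=135, s=0, t=1
q=0: r=27, s=1, t=0   [27*(1) + 135*(0) = 27]
q=5: r=0, s=-5, t=1   [27*(-5) + 135*(1) = 0]
GCD = 27; from the row with r=27: x=1, y=0
Check: 27*(1) + 135*(0) = 27 + 0 = 27

GCD = 27, x = 1, y = 0


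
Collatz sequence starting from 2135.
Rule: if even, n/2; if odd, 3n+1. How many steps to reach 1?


2135 → 6406 → 3203 → 9610 → 4805 → 14416 → 7208 → 3604 → 1802 → 901 → 2704 → 1352 → 676 → 338 → 169 → 508 → 254 → 127 → 382 → 191 → 574 → 287 → 862 → 431 → 1294 → 647 → 1942 → 971 → 2914 → 1457 → 4372 → 2186 → 1093 → 3280 → 1640 → 820 → 410 → 205 → 616 → 308 → 154 → 77 → 232 → 116 → 58 → 29 → 88 → 44 → 22 → 11 → 34 → 17 → 52 → 26 → 13 → 40 → 20 → 10 → 5 → 16 → 8 → 4 → 2 → 1
Total steps = 63

63 steps


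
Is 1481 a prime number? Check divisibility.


Check divisors up to sqrt(1481) = 38.4838
No divisors found.
1481 is prime.

Yes, 1481 is prime


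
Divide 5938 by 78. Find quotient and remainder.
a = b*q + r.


5938 = 78 * 76 + 10
Check: 5928 + 10 = 5938

q = 76, r = 10


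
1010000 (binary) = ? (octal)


1010000 (base 2) = 80 (decimal)
80 (decimal) = 120 (base 8)


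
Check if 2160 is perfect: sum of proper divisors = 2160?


Proper divisors of 2160: 1, 2, 3, 4, 5, 6, 8, 9, 10, 12, 15, 16, 18, 20, 24, 27, 30, 36, 40, 45, 48, 54, 60, 72, 80, 90, 108, 120, 135, 144, 180, 216, 240, 270, 360, 432, 540, 720, 1080
Sum = 1 + 2 + 3 + 4 + 5 + 6 + 8 + 9 + 10 + 12 + 15 + 16 + 18 + 20 + 24 + 27 + 30 + 36 + 40 + 45 + 48 + 54 + 60 + 72 + 80 + 90 + 108 + 120 + 135 + 144 + 180 + 216 + 240 + 270 + 360 + 432 + 540 + 720 + 1080 = 5280

No, 2160 is not perfect (5280 ≠ 2160)


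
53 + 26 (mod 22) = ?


53 + 26 = 79
79 mod 22 = 13


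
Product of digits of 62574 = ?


6 × 2 × 5 × 7 × 4 = 1680


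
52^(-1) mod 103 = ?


Use the extended Euclidean algorithm on (103, 52); each row r = 103*s + 52*t:
r=103, s=1, t=0
r=52, s=0, t=1
q=1: r=51, s=1, t=-1   [103*(1) + 52*(-1) = 51]
q=1: r=1, s=-1, t=2   [103*(-1) + 52*(2) = 1]
q=51: r=0, s=52, t=-103   [103*(52) + 52*(-103) = 0]
GCD = 1 with t = 2, so 52*(2) ≡ 1 (mod 103)
Inverse = 2 mod 103 = 2
Check: 52 * 2 = 104 ≡ 1 (mod 103)

52^(-1) ≡ 2 (mod 103)


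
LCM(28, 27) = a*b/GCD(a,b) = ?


GCD(28, 27) = 1
LCM = 28*27/1 = 756/1 = 756

LCM = 756


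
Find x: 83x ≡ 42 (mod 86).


GCD(83, 86) = 1, unique solution
a^(-1) mod 86 = 57
x = 57 * 42 mod 86 = 72

x ≡ 72 (mod 86)


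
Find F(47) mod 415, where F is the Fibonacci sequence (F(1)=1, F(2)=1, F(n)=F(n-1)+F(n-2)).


F(k) mod 415 for k=1..47:
1, 1, 2, 3, 5, 8, 13, 21, 34, 55, 89, 144, 233, 377, 195, 157, 352, 94, 31, 125, 156, 281, 22, 303, 325, 213, 123, 336, 44, 380, 9, 389, 398, 372, 355, 312, 252, 149, 401, 135, 121, 256, 377, 218, 180, 398, 163
F(47) mod 415 = 163


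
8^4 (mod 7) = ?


8^1 mod 7 = 1
8^2 mod 7 = 1
8^3 mod 7 = 1
8^4 mod 7 = 1


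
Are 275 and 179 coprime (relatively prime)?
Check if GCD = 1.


Euclidean algorithm:
275 = 1 * 179 + 96
179 = 1 * 96 + 83
96 = 1 * 83 + 13
83 = 6 * 13 + 5
13 = 2 * 5 + 3
5 = 1 * 3 + 2
3 = 1 * 2 + 1
2 = 2 * 1 + 0
GCD(275, 179) = 1

Yes, coprime (GCD = 1)


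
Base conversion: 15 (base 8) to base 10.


15 (base 8) = 13 (decimal)
13 (decimal) = 13 (base 10)


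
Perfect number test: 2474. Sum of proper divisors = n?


Proper divisors of 2474: 1, 2, 1237
Sum = 1 + 2 + 1237 = 1240

No, 2474 is not perfect (1240 ≠ 2474)


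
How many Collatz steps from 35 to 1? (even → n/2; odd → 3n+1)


35 → 106 → 53 → 160 → 80 → 40 → 20 → 10 → 5 → 16 → 8 → 4 → 2 → 1
Total steps = 13

13 steps


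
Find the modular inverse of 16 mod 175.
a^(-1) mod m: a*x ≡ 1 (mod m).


Use the extended Euclidean algorithm on (175, 16); each row r = 175*s + 16*t:
r=175, s=1, t=0
r=16, s=0, t=1
q=10: r=15, s=1, t=-10   [175*(1) + 16*(-10) = 15]
q=1: r=1, s=-1, t=11   [175*(-1) + 16*(11) = 1]
q=15: r=0, s=16, t=-175   [175*(16) + 16*(-175) = 0]
GCD = 1 with t = 11, so 16*(11) ≡ 1 (mod 175)
Inverse = 11 mod 175 = 11
Check: 16 * 11 = 176 ≡ 1 (mod 175)

16^(-1) ≡ 11 (mod 175)


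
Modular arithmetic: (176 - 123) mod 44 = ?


176 - 123 = 53
53 mod 44 = 9


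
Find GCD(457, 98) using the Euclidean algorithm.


457 = 4 * 98 + 65
98 = 1 * 65 + 33
65 = 1 * 33 + 32
33 = 1 * 32 + 1
32 = 32 * 1 + 0
GCD = 1


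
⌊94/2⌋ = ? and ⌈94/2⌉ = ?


94/2 = 47.0000
floor = 47
ceil = 47

floor = 47, ceil = 47


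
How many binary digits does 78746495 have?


78746495 in base 2 = 100101100011001001101111111
Number of digits = 27

27 digits (base 2)


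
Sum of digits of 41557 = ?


4 + 1 + 5 + 5 + 7 = 22


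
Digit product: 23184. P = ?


2 × 3 × 1 × 8 × 4 = 192


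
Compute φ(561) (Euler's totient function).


561 = 3 × 11 × 17
Prime factors: 3, 11, 17
φ(561) = 561 × (1-1/3) × (1-1/11) × (1-1/17)
= 561 × 2/3 × 10/11 × 16/17 = 320

φ(561) = 320


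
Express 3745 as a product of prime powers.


3745 / 5 = 749
749 / 7 = 107
107 / 107 = 1
3745 = 5 × 7 × 107


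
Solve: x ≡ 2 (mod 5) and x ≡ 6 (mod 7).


M = 5*7 = 35
M1 = M/5 = 7, M2 = M/7 = 5
M1^(-1) mod 5 = 3, M2^(-1) mod 7 = 3
x = 2*7*3 + 6*5*3 = 132
132 mod 35 = 27
Check: 27 mod 5 = 2 ✓, 27 mod 7 = 6 ✓

x ≡ 27 (mod 35)


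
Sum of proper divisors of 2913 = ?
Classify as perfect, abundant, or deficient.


Proper divisors: 1, 3, 971
Sum = 1 + 3 + 971 = 975
975 < 2913 → deficient

s(2913) = 975 (deficient)


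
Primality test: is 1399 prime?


Check divisors up to sqrt(1399) = 37.4032
No divisors found.
1399 is prime.

Yes, 1399 is prime


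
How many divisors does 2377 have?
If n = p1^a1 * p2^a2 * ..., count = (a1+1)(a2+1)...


2377 = 2377^1
d(2377) = (1+1) = 2

2 divisors


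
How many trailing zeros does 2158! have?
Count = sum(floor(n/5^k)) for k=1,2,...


floor(2158/5) = 431
floor(2158/25) = 86
floor(2158/125) = 17
floor(2158/625) = 3
Total = 537

537 trailing zeros


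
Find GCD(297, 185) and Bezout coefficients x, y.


Tabular extended Euclidean (each row: r = 297*s + 185*t):
r=297, s=1, t=0
r=185, s=0, t=1
q=1: r=112, s=1, t=-1   [297*(1) + 185*(-1) = 112]
q=1: r=73, s=-1, t=2   [297*(-1) + 185*(2) = 73]
q=1: r=39, s=2, t=-3   [297*(2) + 185*(-3) = 39]
q=1: r=34, s=-3, t=5   [297*(-3) + 185*(5) = 34]
q=1: r=5, s=5, t=-8   [297*(5) + 185*(-8) = 5]
q=6: r=4, s=-33, t=53   [297*(-33) + 185*(53) = 4]
q=1: r=1, s=38, t=-61   [297*(38) + 185*(-61) = 1]
q=4: r=0, s=-185, t=297   [297*(-185) + 185*(297) = 0]
GCD = 1; from the row with r=1: x=38, y=-61
Check: 297*(38) + 185*(-61) = 11286 - 11285 = 1

GCD = 1, x = 38, y = -61


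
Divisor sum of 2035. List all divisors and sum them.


Divisors of 2035: 1, 5, 11, 37, 55, 185, 407, 2035
Sum = 1 + 5 + 11 + 37 + 55 + 185 + 407 + 2035 = 2736

σ(2035) = 2736


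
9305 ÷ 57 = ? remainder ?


9305 = 57 * 163 + 14
Check: 9291 + 14 = 9305

q = 163, r = 14


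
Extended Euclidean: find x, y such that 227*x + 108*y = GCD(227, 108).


Tabular extended Euclidean (each row: r = 227*s + 108*t):
r=227, s=1, t=0
r=108, s=0, t=1
q=2: r=11, s=1, t=-2   [227*(1) + 108*(-2) = 11]
q=9: r=9, s=-9, t=19   [227*(-9) + 108*(19) = 9]
q=1: r=2, s=10, t=-21   [227*(10) + 108*(-21) = 2]
q=4: r=1, s=-49, t=103   [227*(-49) + 108*(103) = 1]
q=2: r=0, s=108, t=-227   [227*(108) + 108*(-227) = 0]
GCD = 1; from the row with r=1: x=-49, y=103
Check: 227*(-49) + 108*(103) = -11123 + 11124 = 1

GCD = 1, x = -49, y = 103


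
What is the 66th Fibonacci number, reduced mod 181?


F(k) mod 181 for k=1..66:
1, 1, 2, 3, 5, 8, 13, 21, 34, 55, 89, 144, 52, 15, 67, 82, 149, 50, 18, 68, 86, 154, 59, 32, 91, 123, 33, 156, 8, 164, 172, 155, 146, 120, 85, 24, 109, 133, 61, 13, 74, 87, 161, 67, 47, 114, 161, 94, 74, 168, 61, 48, 109, 157, 85, 61, 146, 26, 172, 17, 8, 25, 33, 58, 91, 149
F(66) mod 181 = 149


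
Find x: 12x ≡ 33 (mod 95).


GCD(12, 95) = 1, unique solution
a^(-1) mod 95 = 8
x = 8 * 33 mod 95 = 74

x ≡ 74 (mod 95)


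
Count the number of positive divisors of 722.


722 = 2^1 × 19^2
d(722) = (1+1) × (2+1) = 6

6 divisors


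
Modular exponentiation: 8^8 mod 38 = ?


8^1 mod 38 = 8
8^2 mod 38 = 26
8^3 mod 38 = 18
8^4 mod 38 = 30
8^5 mod 38 = 12
8^6 mod 38 = 20
8^7 mod 38 = 8
8^8 mod 38 = 26


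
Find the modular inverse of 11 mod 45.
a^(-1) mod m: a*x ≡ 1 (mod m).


Use the extended Euclidean algorithm on (45, 11); each row r = 45*s + 11*t:
r=45, s=1, t=0
r=11, s=0, t=1
q=4: r=1, s=1, t=-4   [45*(1) + 11*(-4) = 1]
q=11: r=0, s=-11, t=45   [45*(-11) + 11*(45) = 0]
GCD = 1 with t = -4, so 11*(-4) ≡ 1 (mod 45)
Inverse = -4 mod 45 = 41
Check: 11 * 41 = 451 ≡ 1 (mod 45)

11^(-1) ≡ 41 (mod 45)


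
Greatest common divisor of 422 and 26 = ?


422 = 16 * 26 + 6
26 = 4 * 6 + 2
6 = 3 * 2 + 0
GCD = 2


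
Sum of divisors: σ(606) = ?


Divisors of 606: 1, 2, 3, 6, 101, 202, 303, 606
Sum = 1 + 2 + 3 + 6 + 101 + 202 + 303 + 606 = 1224

σ(606) = 1224


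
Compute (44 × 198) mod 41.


44 × 198 = 8712
8712 mod 41 = 20


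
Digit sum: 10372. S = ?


1 + 0 + 3 + 7 + 2 = 13


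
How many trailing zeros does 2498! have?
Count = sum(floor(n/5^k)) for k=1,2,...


floor(2498/5) = 499
floor(2498/25) = 99
floor(2498/125) = 19
floor(2498/625) = 3
Total = 620

620 trailing zeros


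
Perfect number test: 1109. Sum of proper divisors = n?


Proper divisors of 1109: 1
Sum = 1 = 1

No, 1109 is not perfect (1 ≠ 1109)


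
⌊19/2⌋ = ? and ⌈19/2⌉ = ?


19/2 = 9.5000
floor = 9
ceil = 10

floor = 9, ceil = 10


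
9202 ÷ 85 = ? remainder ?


9202 = 85 * 108 + 22
Check: 9180 + 22 = 9202

q = 108, r = 22


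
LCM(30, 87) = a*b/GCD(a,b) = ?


GCD(30, 87) = 3
LCM = 30*87/3 = 2610/3 = 870

LCM = 870


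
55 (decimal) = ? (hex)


55 (base 10) = 55 (decimal)
55 (decimal) = 37 (base 16)


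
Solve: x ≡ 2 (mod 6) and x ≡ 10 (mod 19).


M = 6*19 = 114
M1 = M/6 = 19, M2 = M/19 = 6
M1^(-1) mod 6 = 1, M2^(-1) mod 19 = 16
x = 2*19*1 + 10*6*16 = 998
998 mod 114 = 86
Check: 86 mod 6 = 2 ✓, 86 mod 19 = 10 ✓

x ≡ 86 (mod 114)


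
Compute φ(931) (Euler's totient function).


931 = 7^2 × 19
Prime factors: 7, 19
φ(931) = 931 × (1-1/7) × (1-1/19)
= 931 × 6/7 × 18/19 = 756

φ(931) = 756


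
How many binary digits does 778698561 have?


778698561 in base 2 = 101110011010011111111101000001
Number of digits = 30

30 digits (base 2)


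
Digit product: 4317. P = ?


4 × 3 × 1 × 7 = 84


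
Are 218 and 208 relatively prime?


Euclidean algorithm:
218 = 1 * 208 + 10
208 = 20 * 10 + 8
10 = 1 * 8 + 2
8 = 4 * 2 + 0
GCD(218, 208) = 2

No, not coprime (GCD = 2)


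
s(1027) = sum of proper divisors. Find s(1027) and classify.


Proper divisors: 1, 13, 79
Sum = 1 + 13 + 79 = 93
93 < 1027 → deficient

s(1027) = 93 (deficient)


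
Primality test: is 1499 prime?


Check divisors up to sqrt(1499) = 38.7169
No divisors found.
1499 is prime.

Yes, 1499 is prime


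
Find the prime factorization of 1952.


1952 / 2 = 976
976 / 2 = 488
488 / 2 = 244
244 / 2 = 122
122 / 2 = 61
61 / 61 = 1
1952 = 2^5 × 61


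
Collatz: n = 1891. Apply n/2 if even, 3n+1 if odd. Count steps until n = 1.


1891 → 5674 → 2837 → 8512 → 4256 → 2128 → 1064 → 532 → 266 → 133 → 400 → 200 → 100 → 50 → 25 → 76 → 38 → 19 → 58 → 29 → 88 → 44 → 22 → 11 → 34 → 17 → 52 → 26 → 13 → 40 → 20 → 10 → 5 → 16 → 8 → 4 → 2 → 1
Total steps = 37

37 steps


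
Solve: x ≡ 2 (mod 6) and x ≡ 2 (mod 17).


M = 6*17 = 102
M1 = M/6 = 17, M2 = M/17 = 6
M1^(-1) mod 6 = 5, M2^(-1) mod 17 = 3
x = 2*17*5 + 2*6*3 = 206
206 mod 102 = 2
Check: 2 mod 6 = 2 ✓, 2 mod 17 = 2 ✓

x ≡ 2 (mod 102)


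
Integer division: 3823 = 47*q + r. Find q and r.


3823 = 47 * 81 + 16
Check: 3807 + 16 = 3823

q = 81, r = 16


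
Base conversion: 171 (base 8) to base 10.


171 (base 8) = 121 (decimal)
121 (decimal) = 121 (base 10)


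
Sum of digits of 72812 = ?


7 + 2 + 8 + 1 + 2 = 20


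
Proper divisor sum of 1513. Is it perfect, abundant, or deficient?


Proper divisors: 1, 17, 89
Sum = 1 + 17 + 89 = 107
107 < 1513 → deficient

s(1513) = 107 (deficient)


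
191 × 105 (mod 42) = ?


191 × 105 = 20055
20055 mod 42 = 21


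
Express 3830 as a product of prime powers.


3830 / 2 = 1915
1915 / 5 = 383
383 / 383 = 1
3830 = 2 × 5 × 383


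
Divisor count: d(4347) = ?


4347 = 3^3 × 7^1 × 23^1
d(4347) = (3+1) × (1+1) × (1+1) = 16

16 divisors


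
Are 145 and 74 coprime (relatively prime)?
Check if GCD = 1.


Euclidean algorithm:
145 = 1 * 74 + 71
74 = 1 * 71 + 3
71 = 23 * 3 + 2
3 = 1 * 2 + 1
2 = 2 * 1 + 0
GCD(145, 74) = 1

Yes, coprime (GCD = 1)


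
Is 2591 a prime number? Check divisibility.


Check divisors up to sqrt(2591) = 50.9019
No divisors found.
2591 is prime.

Yes, 2591 is prime


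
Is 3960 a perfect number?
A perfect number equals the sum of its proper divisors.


Proper divisors of 3960: 1, 2, 3, 4, 5, 6, 8, 9, 10, 11, 12, 15, 18, 20, 22, 24, 30, 33, 36, 40, 44, 45, 55, 60, 66, 72, 88, 90, 99, 110, 120, 132, 165, 180, 198, 220, 264, 330, 360, 396, 440, 495, 660, 792, 990, 1320, 1980
Sum = 1 + 2 + 3 + 4 + 5 + 6 + 8 + 9 + 10 + 11 + 12 + 15 + 18 + 20 + 22 + 24 + 30 + 33 + 36 + 40 + 44 + 45 + 55 + 60 + 66 + 72 + 88 + 90 + 99 + 110 + 120 + 132 + 165 + 180 + 198 + 220 + 264 + 330 + 360 + 396 + 440 + 495 + 660 + 792 + 990 + 1320 + 1980 = 10080

No, 3960 is not perfect (10080 ≠ 3960)


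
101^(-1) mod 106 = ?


Use the extended Euclidean algorithm on (106, 101); each row r = 106*s + 101*t:
r=106, s=1, t=0
r=101, s=0, t=1
q=1: r=5, s=1, t=-1   [106*(1) + 101*(-1) = 5]
q=20: r=1, s=-20, t=21   [106*(-20) + 101*(21) = 1]
q=5: r=0, s=101, t=-106   [106*(101) + 101*(-106) = 0]
GCD = 1 with t = 21, so 101*(21) ≡ 1 (mod 106)
Inverse = 21 mod 106 = 21
Check: 101 * 21 = 2121 ≡ 1 (mod 106)

101^(-1) ≡ 21 (mod 106)


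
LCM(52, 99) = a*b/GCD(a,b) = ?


GCD(52, 99) = 1
LCM = 52*99/1 = 5148/1 = 5148

LCM = 5148


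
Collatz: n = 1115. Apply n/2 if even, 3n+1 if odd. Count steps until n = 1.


1115 → 3346 → 1673 → 5020 → 2510 → 1255 → 3766 → 1883 → 5650 → 2825 → 8476 → 4238 → 2119 → 6358 → 3179 → 9538 → 4769 → 14308 → 7154 → 3577 → 10732 → 5366 → 2683 → 8050 → 4025 → 12076 → 6038 → 3019 → 9058 → 4529 → 13588 → 6794 → 3397 → 10192 → 5096 → 2548 → 1274 → 637 → 1912 → 956 → 478 → 239 → 718 → 359 → 1078 → 539 → 1618 → 809 → 2428 → 1214 → 607 → 1822 → 911 → 2734 → 1367 → 4102 → 2051 → 6154 → 3077 → 9232 → 4616 → 2308 → 1154 → 577 → 1732 → 866 → 433 → 1300 → 650 → 325 → 976 → 488 → 244 → 122 → 61 → 184 → 92 → 46 → 23 → 70 → 35 → 106 → 53 → 160 → 80 → 40 → 20 → 10 → 5 → 16 → 8 → 4 → 2 → 1
Total steps = 93

93 steps


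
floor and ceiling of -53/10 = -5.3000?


-53/10 = -5.3000
floor = -6
ceil = -5

floor = -6, ceil = -5


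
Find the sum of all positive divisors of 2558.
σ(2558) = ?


Divisors of 2558: 1, 2, 1279, 2558
Sum = 1 + 2 + 1279 + 2558 = 3840

σ(2558) = 3840


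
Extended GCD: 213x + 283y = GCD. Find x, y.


Tabular extended Euclidean (each row: r = 213*s + 283*t):
r=213, s=1, t=0
r=283, s=0, t=1
q=0: r=213, s=1, t=0   [213*(1) + 283*(0) = 213]
q=1: r=70, s=-1, t=1   [213*(-1) + 283*(1) = 70]
q=3: r=3, s=4, t=-3   [213*(4) + 283*(-3) = 3]
q=23: r=1, s=-93, t=70   [213*(-93) + 283*(70) = 1]
q=3: r=0, s=283, t=-213   [213*(283) + 283*(-213) = 0]
GCD = 1; from the row with r=1: x=-93, y=70
Check: 213*(-93) + 283*(70) = -19809 + 19810 = 1

GCD = 1, x = -93, y = 70


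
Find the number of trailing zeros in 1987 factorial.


floor(1987/5) = 397
floor(1987/25) = 79
floor(1987/125) = 15
floor(1987/625) = 3
Total = 494

494 trailing zeros


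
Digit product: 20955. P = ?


2 × 0 × 9 × 5 × 5 = 0


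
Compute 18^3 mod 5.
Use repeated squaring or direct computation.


18^1 mod 5 = 3
18^2 mod 5 = 4
18^3 mod 5 = 2


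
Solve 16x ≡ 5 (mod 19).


GCD(16, 19) = 1, unique solution
a^(-1) mod 19 = 6
x = 6 * 5 mod 19 = 11

x ≡ 11 (mod 19)


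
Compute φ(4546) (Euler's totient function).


4546 = 2 × 2273
Prime factors: 2, 2273
φ(4546) = 4546 × (1-1/2) × (1-1/2273)
= 4546 × 1/2 × 2272/2273 = 2272

φ(4546) = 2272


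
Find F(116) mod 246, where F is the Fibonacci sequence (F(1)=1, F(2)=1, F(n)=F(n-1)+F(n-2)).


F(k) mod 246 for k=1..116:
1, 1, 2, 3, 5, 8, 13, 21, 34, 55, 89, 144, 233, 131, 118, 3, 121, 124, 245, 123, 122, 245, 121, 120, 241, 115, 110, 225, 89, 68, 157, 225, 136, 115, 5, 120, 125, 245, 124, 123, 1, 124, 125, 3, 128, 131, 13, 144, 157, 55, 212, 21, 233, 8, 241, 3, 244, 1, 245, 0, 245, 245, 244, 243, 241, 238, 233, 225, 212, 191, 157, 102, 13, 115, 128, 243, 125, 122, 1, 123, 124, 1, 125, 126, 5, 131, 136, 21, 157, 178, 89, 21, 110, 131, 241, 126, 121, 1, 122, 123, 245, 122, 121, 243, 118, 115, 233, 102, 89, 191, 34, 225, 13, 238, 5, 243
F(116) mod 246 = 243


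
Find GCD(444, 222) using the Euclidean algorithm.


444 = 2 * 222 + 0
GCD = 222


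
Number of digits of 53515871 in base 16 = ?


53515871 in base 16 = 330965F
Number of digits = 7

7 digits (base 16)


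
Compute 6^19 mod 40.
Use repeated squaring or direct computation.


6^1 mod 40 = 6
6^2 mod 40 = 36
6^3 mod 40 = 16
6^4 mod 40 = 16
6^5 mod 40 = 16
6^6 mod 40 = 16
6^7 mod 40 = 16
6^8 mod 40 = 16
6^9 mod 40 = 16
6^10 mod 40 = 16
6^11 mod 40 = 16
6^12 mod 40 = 16
6^13 mod 40 = 16
6^14 mod 40 = 16
6^15 mod 40 = 16
6^16 mod 40 = 16
6^17 mod 40 = 16
6^18 mod 40 = 16
6^19 mod 40 = 16


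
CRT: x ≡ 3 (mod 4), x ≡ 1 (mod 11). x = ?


M = 4*11 = 44
M1 = M/4 = 11, M2 = M/11 = 4
M1^(-1) mod 4 = 3, M2^(-1) mod 11 = 3
x = 3*11*3 + 1*4*3 = 111
111 mod 44 = 23
Check: 23 mod 4 = 3 ✓, 23 mod 11 = 1 ✓

x ≡ 23 (mod 44)


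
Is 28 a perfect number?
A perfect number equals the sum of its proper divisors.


Proper divisors of 28: 1, 2, 4, 7, 14
Sum = 1 + 2 + 4 + 7 + 14 = 28

Yes, 28 is perfect (28 = 28)


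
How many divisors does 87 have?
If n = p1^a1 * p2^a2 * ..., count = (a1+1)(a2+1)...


87 = 3^1 × 29^1
d(87) = (1+1) × (1+1) = 4

4 divisors


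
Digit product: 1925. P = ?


1 × 9 × 2 × 5 = 90


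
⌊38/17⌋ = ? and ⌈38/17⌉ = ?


38/17 = 2.2353
floor = 2
ceil = 3

floor = 2, ceil = 3


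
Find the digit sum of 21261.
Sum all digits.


2 + 1 + 2 + 6 + 1 = 12


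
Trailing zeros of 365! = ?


floor(365/5) = 73
floor(365/25) = 14
floor(365/125) = 2
Total = 89

89 trailing zeros


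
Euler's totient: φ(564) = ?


564 = 2^2 × 3 × 47
Prime factors: 2, 3, 47
φ(564) = 564 × (1-1/2) × (1-1/3) × (1-1/47)
= 564 × 1/2 × 2/3 × 46/47 = 184

φ(564) = 184


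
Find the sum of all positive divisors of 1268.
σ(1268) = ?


Divisors of 1268: 1, 2, 4, 317, 634, 1268
Sum = 1 + 2 + 4 + 317 + 634 + 1268 = 2226

σ(1268) = 2226


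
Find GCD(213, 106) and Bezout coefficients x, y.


Tabular extended Euclidean (each row: r = 213*s + 106*t):
r=213, s=1, t=0
r=106, s=0, t=1
q=2: r=1, s=1, t=-2   [213*(1) + 106*(-2) = 1]
q=106: r=0, s=-106, t=213   [213*(-106) + 106*(213) = 0]
GCD = 1; from the row with r=1: x=1, y=-2
Check: 213*(1) + 106*(-2) = 213 - 212 = 1

GCD = 1, x = 1, y = -2


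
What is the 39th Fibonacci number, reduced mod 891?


F(k) mod 891 for k=1..39:
1, 1, 2, 3, 5, 8, 13, 21, 34, 55, 89, 144, 233, 377, 610, 96, 706, 802, 617, 528, 254, 782, 145, 36, 181, 217, 398, 615, 122, 737, 859, 705, 673, 487, 269, 756, 134, 890, 133
F(39) mod 891 = 133


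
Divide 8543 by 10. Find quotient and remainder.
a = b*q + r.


8543 = 10 * 854 + 3
Check: 8540 + 3 = 8543

q = 854, r = 3


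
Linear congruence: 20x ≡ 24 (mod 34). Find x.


GCD(20, 34) = 2 divides 24
Divide: 10x ≡ 12 (mod 17)
x ≡ 8 (mod 17)


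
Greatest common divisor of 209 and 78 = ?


209 = 2 * 78 + 53
78 = 1 * 53 + 25
53 = 2 * 25 + 3
25 = 8 * 3 + 1
3 = 3 * 1 + 0
GCD = 1


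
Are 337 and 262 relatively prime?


Euclidean algorithm:
337 = 1 * 262 + 75
262 = 3 * 75 + 37
75 = 2 * 37 + 1
37 = 37 * 1 + 0
GCD(337, 262) = 1

Yes, coprime (GCD = 1)


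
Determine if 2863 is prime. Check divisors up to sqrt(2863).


2863 / 7 = 409 (exact division)
2863 is NOT prime.

No, 2863 is not prime


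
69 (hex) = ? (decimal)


69 (base 16) = 105 (decimal)
105 (decimal) = 105 (base 10)


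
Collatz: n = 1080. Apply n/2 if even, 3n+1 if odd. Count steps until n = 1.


1080 → 540 → 270 → 135 → 406 → 203 → 610 → 305 → 916 → 458 → 229 → 688 → 344 → 172 → 86 → 43 → 130 → 65 → 196 → 98 → 49 → 148 → 74 → 37 → 112 → 56 → 28 → 14 → 7 → 22 → 11 → 34 → 17 → 52 → 26 → 13 → 40 → 20 → 10 → 5 → 16 → 8 → 4 → 2 → 1
Total steps = 44

44 steps


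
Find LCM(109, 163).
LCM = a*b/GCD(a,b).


GCD(109, 163) = 1
LCM = 109*163/1 = 17767/1 = 17767

LCM = 17767


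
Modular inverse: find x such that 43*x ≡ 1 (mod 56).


Use the extended Euclidean algorithm on (56, 43); each row r = 56*s + 43*t:
r=56, s=1, t=0
r=43, s=0, t=1
q=1: r=13, s=1, t=-1   [56*(1) + 43*(-1) = 13]
q=3: r=4, s=-3, t=4   [56*(-3) + 43*(4) = 4]
q=3: r=1, s=10, t=-13   [56*(10) + 43*(-13) = 1]
q=4: r=0, s=-43, t=56   [56*(-43) + 43*(56) = 0]
GCD = 1 with t = -13, so 43*(-13) ≡ 1 (mod 56)
Inverse = -13 mod 56 = 43
Check: 43 * 43 = 1849 ≡ 1 (mod 56)

43^(-1) ≡ 43 (mod 56)


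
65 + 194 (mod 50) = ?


65 + 194 = 259
259 mod 50 = 9


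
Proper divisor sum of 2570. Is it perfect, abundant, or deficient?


Proper divisors: 1, 2, 5, 10, 257, 514, 1285
Sum = 1 + 2 + 5 + 10 + 257 + 514 + 1285 = 2074
2074 < 2570 → deficient

s(2570) = 2074 (deficient)


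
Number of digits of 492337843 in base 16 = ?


492337843 in base 16 = 1D587AB3
Number of digits = 8

8 digits (base 16)


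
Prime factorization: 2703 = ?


2703 / 3 = 901
901 / 17 = 53
53 / 53 = 1
2703 = 3 × 17 × 53


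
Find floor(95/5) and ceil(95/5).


95/5 = 19.0000
floor = 19
ceil = 19

floor = 19, ceil = 19


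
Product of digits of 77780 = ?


7 × 7 × 7 × 8 × 0 = 0


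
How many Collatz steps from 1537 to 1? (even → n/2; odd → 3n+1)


1537 → 4612 → 2306 → 1153 → 3460 → 1730 → 865 → 2596 → 1298 → 649 → 1948 → 974 → 487 → 1462 → 731 → 2194 → 1097 → 3292 → 1646 → 823 → 2470 → 1235 → 3706 → 1853 → 5560 → 2780 → 1390 → 695 → 2086 → 1043 → 3130 → 1565 → 4696 → 2348 → 1174 → 587 → 1762 → 881 → 2644 → 1322 → 661 → 1984 → 992 → 496 → 248 → 124 → 62 → 31 → 94 → 47 → 142 → 71 → 214 → 107 → 322 → 161 → 484 → 242 → 121 → 364 → 182 → 91 → 274 → 137 → 412 → 206 → 103 → 310 → 155 → 466 → 233 → 700 → 350 → 175 → 526 → 263 → 790 → 395 → 1186 → 593 → 1780 → 890 → 445 → 1336 → 668 → 334 → 167 → 502 → 251 → 754 → 377 → 1132 → 566 → 283 → 850 → 425 → 1276 → 638 → 319 → 958 → 479 → 1438 → 719 → 2158 → 1079 → 3238 → 1619 → 4858 → 2429 → 7288 → 3644 → 1822 → 911 → 2734 → 1367 → 4102 → 2051 → 6154 → 3077 → 9232 → 4616 → 2308 → 1154 → 577 → 1732 → 866 → 433 → 1300 → 650 → 325 → 976 → 488 → 244 → 122 → 61 → 184 → 92 → 46 → 23 → 70 → 35 → 106 → 53 → 160 → 80 → 40 → 20 → 10 → 5 → 16 → 8 → 4 → 2 → 1
Total steps = 153

153 steps


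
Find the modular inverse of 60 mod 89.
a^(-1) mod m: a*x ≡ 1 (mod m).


Use the extended Euclidean algorithm on (89, 60); each row r = 89*s + 60*t:
r=89, s=1, t=0
r=60, s=0, t=1
q=1: r=29, s=1, t=-1   [89*(1) + 60*(-1) = 29]
q=2: r=2, s=-2, t=3   [89*(-2) + 60*(3) = 2]
q=14: r=1, s=29, t=-43   [89*(29) + 60*(-43) = 1]
q=2: r=0, s=-60, t=89   [89*(-60) + 60*(89) = 0]
GCD = 1 with t = -43, so 60*(-43) ≡ 1 (mod 89)
Inverse = -43 mod 89 = 46
Check: 60 * 46 = 2760 ≡ 1 (mod 89)

60^(-1) ≡ 46 (mod 89)
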